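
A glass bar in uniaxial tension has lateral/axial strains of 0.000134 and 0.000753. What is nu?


Poisson's ratio: nu = lateral strain / axial strain
  nu = 0.000134 / 0.000753 = 0.178

0.178


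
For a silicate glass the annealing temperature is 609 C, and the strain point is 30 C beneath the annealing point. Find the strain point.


Strain point = annealing point - difference:
  T_strain = 609 - 30 = 579 C

579 C


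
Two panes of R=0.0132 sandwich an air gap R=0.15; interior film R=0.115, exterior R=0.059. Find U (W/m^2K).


Total thermal resistance (series):
  R_total = R_in + R_glass + R_air + R_glass + R_out
  R_total = 0.115 + 0.0132 + 0.15 + 0.0132 + 0.059 = 0.3504 m^2K/W
U-value = 1 / R_total = 1 / 0.3504 = 2.854 W/m^2K

2.854 W/m^2K


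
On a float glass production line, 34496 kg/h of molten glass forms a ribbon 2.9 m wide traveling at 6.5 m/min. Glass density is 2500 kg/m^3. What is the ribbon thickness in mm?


Ribbon cross-section from mass balance:
  Volume rate = throughput / density = 34496 / 2500 = 13.7984 m^3/h
  thickness = volume rate / (speed * 60 * width), i.e.
  thickness = throughput / (60 * speed * width * density) * 1000
  thickness = 34496 / (60 * 6.5 * 2.9 * 2500) * 1000 = 12.2 mm

12.2 mm


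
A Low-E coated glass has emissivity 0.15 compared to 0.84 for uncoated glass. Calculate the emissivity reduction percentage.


Percentage reduction = (1 - coated/uncoated) * 100
  Ratio = 0.15 / 0.84 = 0.1786
  Reduction = (1 - 0.1786) * 100 = 82.1%

82.1%


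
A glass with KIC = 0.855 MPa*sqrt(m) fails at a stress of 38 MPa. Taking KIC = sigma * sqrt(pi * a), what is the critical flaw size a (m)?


Rearrange KIC = sigma * sqrt(pi * a):
  sqrt(pi * a) = KIC / sigma
  sqrt(pi * a) = 0.855 / 38 = 0.0225
  a = (KIC / sigma)^2 / pi
  a = 0.0225^2 / pi = 0.0001611 m

0.0001611 m


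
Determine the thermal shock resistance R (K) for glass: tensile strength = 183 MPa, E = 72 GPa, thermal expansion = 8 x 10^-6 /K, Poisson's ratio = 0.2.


Thermal shock resistance: R = sigma * (1 - nu) / (E * alpha)
  Numerator = 183 * (1 - 0.2) = 146.4
  Denominator = 72 * 1000 * (8 x 10^-6) = 0.576
  R = 146.4 / 0.576 = 254.2 K

254.2 K


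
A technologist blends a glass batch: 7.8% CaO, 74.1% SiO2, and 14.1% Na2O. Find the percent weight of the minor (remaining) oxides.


Sum the three major oxides:
  SiO2 + Na2O + CaO = 74.1 + 14.1 + 7.8 = 96.0%
Subtract from 100%:
  Others = 100 - 96.0 = 4.0%

4.0%


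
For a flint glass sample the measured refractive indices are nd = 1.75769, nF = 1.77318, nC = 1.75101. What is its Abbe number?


Abbe number formula: Vd = (nd - 1) / (nF - nC)
  nd - 1 = 1.75769 - 1 = 0.75769
  nF - nC = 1.77318 - 1.75101 = 0.02217
  Vd = 0.75769 / 0.02217 = 34.18

34.18


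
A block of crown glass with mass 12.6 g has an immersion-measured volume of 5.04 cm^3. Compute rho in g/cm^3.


Use the definition of density:
  rho = mass / volume
  rho = 12.6 / 5.04 = 2.5 g/cm^3

2.5 g/cm^3


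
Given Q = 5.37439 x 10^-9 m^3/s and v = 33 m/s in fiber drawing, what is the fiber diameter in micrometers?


Cross-sectional area from continuity:
  A = Q / v = 5.37439 x 10^-9 / 33 = 1.628603 x 10^-10 m^2
Diameter from circular cross-section:
  d = sqrt(4A / pi) * 10^6 (m -> um)
  d = sqrt(4 * 1.628603 x 10^-10 / pi) * 10^6 = 14.4 um

14.4 um


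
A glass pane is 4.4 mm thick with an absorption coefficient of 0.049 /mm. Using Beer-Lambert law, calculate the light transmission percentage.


Beer-Lambert law: T = exp(-alpha * thickness)
  exponent = -0.049 * 4.4 = -0.2156
  T = exp(-0.2156) = 0.8061
  Percentage = 0.8061 * 100 = 80.61%

80.61%


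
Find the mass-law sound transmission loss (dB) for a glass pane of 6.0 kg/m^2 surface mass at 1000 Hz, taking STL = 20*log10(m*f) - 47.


Mass law: STL = 20 * log10(m * f) - 47
  m * f = 6.0 * 1000 = 6000
  log10(6000) = 3.77815
  STL = 20 * 3.77815 - 47 = 75.563 - 47 = 28.6 dB

28.6 dB


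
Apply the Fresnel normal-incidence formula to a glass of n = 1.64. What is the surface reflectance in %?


Fresnel reflectance at normal incidence:
  R = ((n - 1)/(n + 1))^2
  (n - 1)/(n + 1) = (1.64 - 1)/(1.64 + 1) = 0.242424
  R = 0.242424^2 = 0.0587694
  R(%) = 0.0587694 * 100 = 5.877%

5.877%


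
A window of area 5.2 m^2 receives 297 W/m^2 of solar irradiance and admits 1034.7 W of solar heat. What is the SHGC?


Rearrange Q = Area * SHGC * Irradiance:
  SHGC = Q / (Area * Irradiance)
  SHGC = 1034.7 / (5.2 * 297) = 0.67

0.67


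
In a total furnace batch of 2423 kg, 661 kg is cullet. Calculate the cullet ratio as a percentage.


Cullet ratio = (cullet mass / total batch mass) * 100
  Ratio = 661 / 2423 * 100 = 27.28%

27.28%


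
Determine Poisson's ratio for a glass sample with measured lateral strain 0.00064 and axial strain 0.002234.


Poisson's ratio: nu = lateral strain / axial strain
  nu = 0.00064 / 0.002234 = 0.2865

0.2865


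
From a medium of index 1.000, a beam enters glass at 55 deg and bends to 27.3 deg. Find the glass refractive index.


Apply Snell's law: n1 * sin(theta1) = n2 * sin(theta2)
  n2 = n1 * sin(theta1) / sin(theta2)
  sin(55) = 0.819152
  sin(27.3) = 0.45865
  n2 = 1.000 * 0.819152 / 0.45865 = 1.786

1.786


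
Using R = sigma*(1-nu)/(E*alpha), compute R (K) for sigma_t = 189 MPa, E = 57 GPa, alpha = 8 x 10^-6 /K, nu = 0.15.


Thermal shock resistance: R = sigma * (1 - nu) / (E * alpha)
  Numerator = 189 * (1 - 0.15) = 160.65
  Denominator = 57 * 1000 * (8 x 10^-6) = 0.456
  R = 160.65 / 0.456 = 352.3 K

352.3 K


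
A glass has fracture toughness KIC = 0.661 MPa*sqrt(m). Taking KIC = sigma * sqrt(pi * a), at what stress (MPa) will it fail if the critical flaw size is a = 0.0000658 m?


Rearrange KIC = sigma * sqrt(pi * a):
  sigma = KIC / sqrt(pi * a)
  sqrt(pi * 0.0000658) = 0.014378
  sigma = 0.661 / 0.014378 = 45.97 MPa

45.97 MPa


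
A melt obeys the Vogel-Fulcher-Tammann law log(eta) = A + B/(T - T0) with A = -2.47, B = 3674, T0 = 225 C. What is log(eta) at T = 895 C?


VFT equation: log(eta) = A + B / (T - T0)
  T - T0 = 895 - 225 = 670
  B / (T - T0) = 3674 / 670 = 5.484
  log(eta) = -2.47 + 5.484 = 3.014

3.014


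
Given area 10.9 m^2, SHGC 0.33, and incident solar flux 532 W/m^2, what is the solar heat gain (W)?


Solar heat gain: Q = Area * SHGC * Irradiance
  Q = 10.9 * 0.33 * 532 = 1913.6 W

1913.6 W


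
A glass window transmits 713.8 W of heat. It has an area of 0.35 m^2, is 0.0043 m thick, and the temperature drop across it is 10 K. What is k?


Fourier's law rearranged: k = Q * t / (A * dT)
  Numerator = 713.8 * 0.0043 = 3.06934
  Denominator = 0.35 * 10 = 3.5
  k = 3.06934 / 3.5 = 0.877 W/mK

0.877 W/mK


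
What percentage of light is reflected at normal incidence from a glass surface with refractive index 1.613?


Fresnel reflectance at normal incidence:
  R = ((n - 1)/(n + 1))^2
  (n - 1)/(n + 1) = (1.613 - 1)/(1.613 + 1) = 0.234596
  R = 0.234596^2 = 0.0550353
  R(%) = 0.0550353 * 100 = 5.504%

5.504%


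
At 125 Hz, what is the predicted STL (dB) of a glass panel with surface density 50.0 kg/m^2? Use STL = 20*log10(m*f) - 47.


Mass law: STL = 20 * log10(m * f) - 47
  m * f = 50.0 * 125 = 6250
  log10(6250) = 3.79588
  STL = 20 * 3.79588 - 47 = 75.9176 - 47 = 28.9 dB

28.9 dB


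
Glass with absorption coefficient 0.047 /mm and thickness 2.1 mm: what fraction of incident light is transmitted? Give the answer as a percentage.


Beer-Lambert law: T = exp(-alpha * thickness)
  exponent = -0.047 * 2.1 = -0.0987
  T = exp(-0.0987) = 0.906
  Percentage = 0.906 * 100 = 90.6%

90.6%


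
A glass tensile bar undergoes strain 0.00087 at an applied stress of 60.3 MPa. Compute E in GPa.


Young's modulus: E = stress / strain
  E = 60.3 MPa / 0.00087 = 69310.34 MPa
Convert to GPa: 69310.34 / 1000 = 69.31 GPa

69.31 GPa


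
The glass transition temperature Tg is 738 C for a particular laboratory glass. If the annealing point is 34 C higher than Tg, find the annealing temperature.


The annealing temperature is Tg plus the offset:
  T_anneal = 738 + 34 = 772 C

772 C


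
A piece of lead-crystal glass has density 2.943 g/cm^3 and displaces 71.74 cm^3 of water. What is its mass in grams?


Rearrange rho = m / V:
  m = rho * V
  m = 2.943 * 71.74 = 211.131 g

211.131 g


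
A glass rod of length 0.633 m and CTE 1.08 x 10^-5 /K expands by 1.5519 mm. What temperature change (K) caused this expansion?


Rearrange dL = alpha * L0 * dT for dT:
  dT = dL / (alpha * L0)
  dL (m) = 1.5519 / 1000 = 0.0015519
  dT = 0.0015519 / ((1.08 x 10^-5) * 0.633) = 227.0 K

227.0 K


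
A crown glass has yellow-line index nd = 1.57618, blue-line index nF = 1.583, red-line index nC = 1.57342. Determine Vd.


Abbe number formula: Vd = (nd - 1) / (nF - nC)
  nd - 1 = 1.57618 - 1 = 0.57618
  nF - nC = 1.583 - 1.57342 = 0.00958
  Vd = 0.57618 / 0.00958 = 60.14

60.14


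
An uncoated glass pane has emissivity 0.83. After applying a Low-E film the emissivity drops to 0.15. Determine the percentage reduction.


Percentage reduction = (1 - coated/uncoated) * 100
  Ratio = 0.15 / 0.83 = 0.1807
  Reduction = (1 - 0.1807) * 100 = 81.9%

81.9%


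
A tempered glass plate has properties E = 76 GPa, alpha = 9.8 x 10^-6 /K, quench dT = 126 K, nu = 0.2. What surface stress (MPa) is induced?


Tempering stress: sigma = E * alpha * dT / (1 - nu)
  E (MPa) = 76 * 1000 = 76000
  Numerator = 76000 * (9.8 x 10^-6) * 126 = 93.8448
  Denominator = 1 - 0.2 = 0.8
  sigma = 93.8448 / 0.8 = 117.3 MPa

117.3 MPa


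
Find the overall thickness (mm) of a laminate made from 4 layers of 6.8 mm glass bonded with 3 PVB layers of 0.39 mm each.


Total thickness = glass contribution + PVB contribution
  Glass: 4 * 6.8 = 27.2 mm
  PVB: 3 * 0.39 = 1.17 mm
  Total = 27.2 + 1.17 = 28.37 mm

28.37 mm


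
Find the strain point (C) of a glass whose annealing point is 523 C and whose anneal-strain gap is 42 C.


Strain point = annealing point - difference:
  T_strain = 523 - 42 = 481 C

481 C


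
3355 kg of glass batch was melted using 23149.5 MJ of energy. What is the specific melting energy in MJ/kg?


Rearrange E = m * s for s:
  s = E / m
  s = 23149.5 / 3355 = 6.9 MJ/kg

6.9 MJ/kg


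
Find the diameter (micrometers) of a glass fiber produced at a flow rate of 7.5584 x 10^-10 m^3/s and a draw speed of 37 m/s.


Cross-sectional area from continuity:
  A = Q / v = 7.5584 x 10^-10 / 37 = 2.042811 x 10^-11 m^2
Diameter from circular cross-section:
  d = sqrt(4A / pi) * 10^6 (m -> um)
  d = sqrt(4 * 2.042811 x 10^-11 / pi) * 10^6 = 5.1 um

5.1 um


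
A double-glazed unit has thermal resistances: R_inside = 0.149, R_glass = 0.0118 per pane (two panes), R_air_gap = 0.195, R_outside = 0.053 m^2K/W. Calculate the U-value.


Total thermal resistance (series):
  R_total = R_in + R_glass + R_air + R_glass + R_out
  R_total = 0.149 + 0.0118 + 0.195 + 0.0118 + 0.053 = 0.4206 m^2K/W
U-value = 1 / R_total = 1 / 0.4206 = 2.378 W/m^2K

2.378 W/m^2K


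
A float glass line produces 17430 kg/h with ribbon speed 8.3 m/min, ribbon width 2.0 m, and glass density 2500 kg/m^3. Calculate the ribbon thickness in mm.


Ribbon cross-section from mass balance:
  Volume rate = throughput / density = 17430 / 2500 = 6.972 m^3/h
  thickness = volume rate / (speed * 60 * width), i.e.
  thickness = throughput / (60 * speed * width * density) * 1000
  thickness = 17430 / (60 * 8.3 * 2.0 * 2500) * 1000 = 7.0 mm

7.0 mm


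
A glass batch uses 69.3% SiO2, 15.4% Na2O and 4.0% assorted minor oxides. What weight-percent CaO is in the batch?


Pieces sum to 100%:
  CaO = 100 - (SiO2 + Na2O + others)
  CaO = 100 - (69.3 + 15.4 + 4.0) = 11.3%

11.3%


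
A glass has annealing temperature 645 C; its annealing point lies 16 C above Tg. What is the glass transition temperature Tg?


Rearrange T_anneal = Tg + offset for Tg:
  Tg = T_anneal - offset = 645 - 16 = 629 C

629 C


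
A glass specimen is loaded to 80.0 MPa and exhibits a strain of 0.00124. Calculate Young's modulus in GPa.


Young's modulus: E = stress / strain
  E = 80.0 MPa / 0.00124 = 64516.13 MPa
Convert to GPa: 64516.13 / 1000 = 64.52 GPa

64.52 GPa


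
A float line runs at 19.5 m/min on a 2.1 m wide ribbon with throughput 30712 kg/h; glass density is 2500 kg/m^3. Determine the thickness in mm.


Ribbon cross-section from mass balance:
  Volume rate = throughput / density = 30712 / 2500 = 12.2848 m^3/h
  thickness = volume rate / (speed * 60 * width), i.e.
  thickness = throughput / (60 * speed * width * density) * 1000
  thickness = 30712 / (60 * 19.5 * 2.1 * 2500) * 1000 = 5.0 mm

5.0 mm


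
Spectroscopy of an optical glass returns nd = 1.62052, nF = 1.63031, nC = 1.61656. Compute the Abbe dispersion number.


Abbe number formula: Vd = (nd - 1) / (nF - nC)
  nd - 1 = 1.62052 - 1 = 0.62052
  nF - nC = 1.63031 - 1.61656 = 0.01375
  Vd = 0.62052 / 0.01375 = 45.13

45.13


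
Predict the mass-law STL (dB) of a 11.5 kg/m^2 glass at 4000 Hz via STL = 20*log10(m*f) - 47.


Mass law: STL = 20 * log10(m * f) - 47
  m * f = 11.5 * 4000 = 46000
  log10(46000) = 4.66276
  STL = 20 * 4.66276 - 47 = 93.2552 - 47 = 46.3 dB

46.3 dB


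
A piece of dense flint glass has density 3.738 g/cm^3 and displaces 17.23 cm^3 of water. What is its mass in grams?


Rearrange rho = m / V:
  m = rho * V
  m = 3.738 * 17.23 = 64.406 g

64.406 g


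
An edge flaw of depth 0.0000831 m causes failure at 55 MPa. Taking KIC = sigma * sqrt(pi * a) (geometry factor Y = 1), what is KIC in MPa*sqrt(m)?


Fracture toughness: KIC = sigma * sqrt(pi * a)
  pi * a = pi * 0.0000831 = 0.000261066
  sqrt(pi * a) = 0.016158
  KIC = 55 * 0.016158 = 0.889 MPa*sqrt(m)

0.889 MPa*sqrt(m)


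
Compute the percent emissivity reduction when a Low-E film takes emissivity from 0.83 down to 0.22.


Percentage reduction = (1 - coated/uncoated) * 100
  Ratio = 0.22 / 0.83 = 0.2651
  Reduction = (1 - 0.2651) * 100 = 73.5%

73.5%


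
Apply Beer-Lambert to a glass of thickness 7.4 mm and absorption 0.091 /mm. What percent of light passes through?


Beer-Lambert law: T = exp(-alpha * thickness)
  exponent = -0.091 * 7.4 = -0.6734
  T = exp(-0.6734) = 0.51
  Percentage = 0.51 * 100 = 51.0%

51.0%


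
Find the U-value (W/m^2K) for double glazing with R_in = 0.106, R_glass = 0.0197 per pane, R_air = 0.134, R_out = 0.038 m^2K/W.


Total thermal resistance (series):
  R_total = R_in + R_glass + R_air + R_glass + R_out
  R_total = 0.106 + 0.0197 + 0.134 + 0.0197 + 0.038 = 0.3174 m^2K/W
U-value = 1 / R_total = 1 / 0.3174 = 3.151 W/m^2K

3.151 W/m^2K


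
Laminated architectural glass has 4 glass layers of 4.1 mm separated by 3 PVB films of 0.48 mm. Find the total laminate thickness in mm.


Total thickness = glass contribution + PVB contribution
  Glass: 4 * 4.1 = 16.4 mm
  PVB: 3 * 0.48 = 1.44 mm
  Total = 16.4 + 1.44 = 17.84 mm

17.84 mm


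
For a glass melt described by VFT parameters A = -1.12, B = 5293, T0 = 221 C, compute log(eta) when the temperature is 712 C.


VFT equation: log(eta) = A + B / (T - T0)
  T - T0 = 712 - 221 = 491
  B / (T - T0) = 5293 / 491 = 10.78
  log(eta) = -1.12 + 10.78 = 9.66

9.66


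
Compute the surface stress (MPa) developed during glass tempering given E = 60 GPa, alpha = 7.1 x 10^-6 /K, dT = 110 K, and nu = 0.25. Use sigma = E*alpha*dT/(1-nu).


Tempering stress: sigma = E * alpha * dT / (1 - nu)
  E (MPa) = 60 * 1000 = 60000
  Numerator = 60000 * (7.1 x 10^-6) * 110 = 46.86
  Denominator = 1 - 0.25 = 0.75
  sigma = 46.86 / 0.75 = 62.5 MPa

62.5 MPa


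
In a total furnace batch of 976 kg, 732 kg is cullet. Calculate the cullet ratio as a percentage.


Cullet ratio = (cullet mass / total batch mass) * 100
  Ratio = 732 / 976 * 100 = 75.0%

75.0%


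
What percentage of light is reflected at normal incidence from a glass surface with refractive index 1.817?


Fresnel reflectance at normal incidence:
  R = ((n - 1)/(n + 1))^2
  (n - 1)/(n + 1) = (1.817 - 1)/(1.817 + 1) = 0.290025
  R = 0.290025^2 = 0.0841145
  R(%) = 0.0841145 * 100 = 8.411%

8.411%


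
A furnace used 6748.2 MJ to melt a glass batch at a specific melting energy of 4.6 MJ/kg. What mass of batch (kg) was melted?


Rearrange E = m * s for m:
  m = E / s
  m = 6748.2 / 4.6 = 1467.0 kg

1467.0 kg


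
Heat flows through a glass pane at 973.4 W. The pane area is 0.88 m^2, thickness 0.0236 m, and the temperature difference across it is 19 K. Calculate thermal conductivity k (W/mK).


Fourier's law rearranged: k = Q * t / (A * dT)
  Numerator = 973.4 * 0.0236 = 22.97224
  Denominator = 0.88 * 19 = 16.72
  k = 22.97224 / 16.72 = 1.374 W/mK

1.374 W/mK


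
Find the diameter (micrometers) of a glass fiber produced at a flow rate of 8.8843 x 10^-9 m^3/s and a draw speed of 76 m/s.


Cross-sectional area from continuity:
  A = Q / v = 8.8843 x 10^-9 / 76 = 1.168987 x 10^-10 m^2
Diameter from circular cross-section:
  d = sqrt(4A / pi) * 10^6 (m -> um)
  d = sqrt(4 * 1.168987 x 10^-10 / pi) * 10^6 = 12.2 um

12.2 um


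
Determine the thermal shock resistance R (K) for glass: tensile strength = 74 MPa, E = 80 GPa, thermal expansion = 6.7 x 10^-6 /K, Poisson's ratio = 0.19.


Thermal shock resistance: R = sigma * (1 - nu) / (E * alpha)
  Numerator = 74 * (1 - 0.19) = 59.94
  Denominator = 80 * 1000 * (6.7 x 10^-6) = 0.536
  R = 59.94 / 0.536 = 111.8 K

111.8 K


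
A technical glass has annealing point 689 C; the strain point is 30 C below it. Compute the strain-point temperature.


Strain point = annealing point - difference:
  T_strain = 689 - 30 = 659 C

659 C


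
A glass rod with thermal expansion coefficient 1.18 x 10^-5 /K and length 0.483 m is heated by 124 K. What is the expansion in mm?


Thermal expansion formula: dL = alpha * L0 * dT
  dL = (1.18 x 10^-5) * 0.483 * 124 = 0.00070673 m
Convert to mm: 0.00070673 * 1000 = 0.7067 mm

0.7067 mm


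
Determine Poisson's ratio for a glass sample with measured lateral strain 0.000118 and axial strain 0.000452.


Poisson's ratio: nu = lateral strain / axial strain
  nu = 0.000118 / 0.000452 = 0.2611

0.2611


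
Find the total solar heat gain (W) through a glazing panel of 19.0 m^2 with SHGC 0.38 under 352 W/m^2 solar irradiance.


Solar heat gain: Q = Area * SHGC * Irradiance
  Q = 19.0 * 0.38 * 352 = 2541.4 W

2541.4 W


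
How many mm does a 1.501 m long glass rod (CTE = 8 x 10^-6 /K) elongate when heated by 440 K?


Thermal expansion formula: dL = alpha * L0 * dT
  dL = (8 x 10^-6) * 1.501 * 440 = 0.00528352 m
Convert to mm: 0.00528352 * 1000 = 5.2835 mm

5.2835 mm


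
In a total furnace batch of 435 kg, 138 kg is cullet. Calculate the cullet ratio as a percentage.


Cullet ratio = (cullet mass / total batch mass) * 100
  Ratio = 138 / 435 * 100 = 31.72%

31.72%


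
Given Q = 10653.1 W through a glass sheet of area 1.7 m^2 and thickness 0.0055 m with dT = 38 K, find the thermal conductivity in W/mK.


Fourier's law rearranged: k = Q * t / (A * dT)
  Numerator = 10653.1 * 0.0055 = 58.59205
  Denominator = 1.7 * 38 = 64.6
  k = 58.59205 / 64.6 = 0.907 W/mK

0.907 W/mK


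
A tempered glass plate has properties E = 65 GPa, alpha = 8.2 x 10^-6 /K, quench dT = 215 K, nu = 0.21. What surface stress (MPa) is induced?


Tempering stress: sigma = E * alpha * dT / (1 - nu)
  E (MPa) = 65 * 1000 = 65000
  Numerator = 65000 * (8.2 x 10^-6) * 215 = 114.595
  Denominator = 1 - 0.21 = 0.79
  sigma = 114.595 / 0.79 = 145.1 MPa

145.1 MPa


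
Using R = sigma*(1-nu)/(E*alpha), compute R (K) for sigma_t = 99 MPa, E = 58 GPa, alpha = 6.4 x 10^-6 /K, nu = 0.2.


Thermal shock resistance: R = sigma * (1 - nu) / (E * alpha)
  Numerator = 99 * (1 - 0.2) = 79.2
  Denominator = 58 * 1000 * (6.4 x 10^-6) = 0.3712
  R = 79.2 / 0.3712 = 213.4 K

213.4 K


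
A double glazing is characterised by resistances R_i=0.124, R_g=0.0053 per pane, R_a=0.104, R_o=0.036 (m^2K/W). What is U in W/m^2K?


Total thermal resistance (series):
  R_total = R_in + R_glass + R_air + R_glass + R_out
  R_total = 0.124 + 0.0053 + 0.104 + 0.0053 + 0.036 = 0.2746 m^2K/W
U-value = 1 / R_total = 1 / 0.2746 = 3.642 W/m^2K

3.642 W/m^2K


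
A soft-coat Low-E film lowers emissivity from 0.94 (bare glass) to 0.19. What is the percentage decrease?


Percentage reduction = (1 - coated/uncoated) * 100
  Ratio = 0.19 / 0.94 = 0.2021
  Reduction = (1 - 0.2021) * 100 = 79.8%

79.8%


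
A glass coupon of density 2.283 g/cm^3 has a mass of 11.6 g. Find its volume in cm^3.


Rearrange rho = m / V:
  V = m / rho
  V = 11.6 / 2.283 = 5.081 cm^3

5.081 cm^3


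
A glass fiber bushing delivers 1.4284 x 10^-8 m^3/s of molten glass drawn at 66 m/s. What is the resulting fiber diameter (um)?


Cross-sectional area from continuity:
  A = Q / v = 1.4284 x 10^-8 / 66 = 2.164242 x 10^-10 m^2
Diameter from circular cross-section:
  d = sqrt(4A / pi) * 10^6 (m -> um)
  d = sqrt(4 * 2.164242 x 10^-10 / pi) * 10^6 = 16.6 um

16.6 um


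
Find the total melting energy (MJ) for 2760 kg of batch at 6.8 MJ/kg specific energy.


Total energy = mass * specific energy
  E = 2760 * 6.8 = 18768 MJ

18768 MJ


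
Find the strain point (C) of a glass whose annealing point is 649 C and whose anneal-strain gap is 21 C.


Strain point = annealing point - difference:
  T_strain = 649 - 21 = 628 C

628 C


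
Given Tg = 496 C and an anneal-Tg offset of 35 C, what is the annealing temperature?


The annealing temperature is Tg plus the offset:
  T_anneal = 496 + 35 = 531 C

531 C


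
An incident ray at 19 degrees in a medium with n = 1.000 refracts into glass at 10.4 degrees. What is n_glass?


Apply Snell's law: n1 * sin(theta1) = n2 * sin(theta2)
  n2 = n1 * sin(theta1) / sin(theta2)
  sin(19) = 0.325568
  sin(10.4) = 0.180519
  n2 = 1.000 * 0.325568 / 0.180519 = 1.8035

1.8035


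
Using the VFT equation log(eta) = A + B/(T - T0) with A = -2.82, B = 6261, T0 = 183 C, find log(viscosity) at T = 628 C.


VFT equation: log(eta) = A + B / (T - T0)
  T - T0 = 628 - 183 = 445
  B / (T - T0) = 6261 / 445 = 14.07
  log(eta) = -2.82 + 14.07 = 11.25

11.25


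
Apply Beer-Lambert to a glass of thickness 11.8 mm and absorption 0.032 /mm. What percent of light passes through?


Beer-Lambert law: T = exp(-alpha * thickness)
  exponent = -0.032 * 11.8 = -0.3776
  T = exp(-0.3776) = 0.6855
  Percentage = 0.6855 * 100 = 68.55%

68.55%


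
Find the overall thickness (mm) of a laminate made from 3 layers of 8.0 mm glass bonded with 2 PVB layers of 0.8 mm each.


Total thickness = glass contribution + PVB contribution
  Glass: 3 * 8.0 = 24.0 mm
  PVB: 2 * 0.8 = 1.6 mm
  Total = 24.0 + 1.6 = 25.6 mm

25.6 mm


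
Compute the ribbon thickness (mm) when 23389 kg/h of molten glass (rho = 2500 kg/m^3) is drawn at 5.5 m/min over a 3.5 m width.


Ribbon cross-section from mass balance:
  Volume rate = throughput / density = 23389 / 2500 = 9.3556 m^3/h
  thickness = volume rate / (speed * 60 * width), i.e.
  thickness = throughput / (60 * speed * width * density) * 1000
  thickness = 23389 / (60 * 5.5 * 3.5 * 2500) * 1000 = 8.1 mm

8.1 mm


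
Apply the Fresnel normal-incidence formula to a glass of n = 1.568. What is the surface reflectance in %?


Fresnel reflectance at normal incidence:
  R = ((n - 1)/(n + 1))^2
  (n - 1)/(n + 1) = (1.568 - 1)/(1.568 + 1) = 0.221184
  R = 0.221184^2 = 0.0489224
  R(%) = 0.0489224 * 100 = 4.892%

4.892%


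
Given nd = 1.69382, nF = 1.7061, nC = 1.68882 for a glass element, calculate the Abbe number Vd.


Abbe number formula: Vd = (nd - 1) / (nF - nC)
  nd - 1 = 1.69382 - 1 = 0.69382
  nF - nC = 1.7061 - 1.68882 = 0.01728
  Vd = 0.69382 / 0.01728 = 40.15

40.15


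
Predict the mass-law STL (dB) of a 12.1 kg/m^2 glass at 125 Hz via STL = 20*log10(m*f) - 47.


Mass law: STL = 20 * log10(m * f) - 47
  m * f = 12.1 * 125 = 1512.5
  log10(1512.5) = 3.1797
  STL = 20 * 3.1797 - 47 = 63.594 - 47 = 16.6 dB

16.6 dB


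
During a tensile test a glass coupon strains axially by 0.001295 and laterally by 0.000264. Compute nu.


Poisson's ratio: nu = lateral strain / axial strain
  nu = 0.000264 / 0.001295 = 0.2039

0.2039


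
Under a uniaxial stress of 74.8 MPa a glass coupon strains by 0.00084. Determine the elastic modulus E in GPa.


Young's modulus: E = stress / strain
  E = 74.8 MPa / 0.00084 = 89047.62 MPa
Convert to GPa: 89047.62 / 1000 = 89.05 GPa

89.05 GPa


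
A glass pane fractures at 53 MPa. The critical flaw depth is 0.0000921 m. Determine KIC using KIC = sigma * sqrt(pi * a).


Fracture toughness: KIC = sigma * sqrt(pi * a)
  pi * a = pi * 0.0000921 = 0.000289341
  sqrt(pi * a) = 0.01701
  KIC = 53 * 0.01701 = 0.902 MPa*sqrt(m)

0.902 MPa*sqrt(m)


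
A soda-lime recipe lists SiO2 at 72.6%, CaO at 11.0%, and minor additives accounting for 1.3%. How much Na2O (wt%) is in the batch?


Pieces sum to 100%:
  Na2O = 100 - (SiO2 + CaO + others)
  Na2O = 100 - (72.6 + 11.0 + 1.3) = 15.1%

15.1%


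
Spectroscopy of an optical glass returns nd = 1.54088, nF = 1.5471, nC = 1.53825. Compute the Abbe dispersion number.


Abbe number formula: Vd = (nd - 1) / (nF - nC)
  nd - 1 = 1.54088 - 1 = 0.54088
  nF - nC = 1.5471 - 1.53825 = 0.00885
  Vd = 0.54088 / 0.00885 = 61.12

61.12


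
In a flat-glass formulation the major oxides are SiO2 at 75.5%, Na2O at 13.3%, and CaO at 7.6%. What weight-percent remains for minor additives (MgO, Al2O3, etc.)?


Sum the three major oxides:
  SiO2 + Na2O + CaO = 75.5 + 13.3 + 7.6 = 96.4%
Subtract from 100%:
  Others = 100 - 96.4 = 3.6%

3.6%


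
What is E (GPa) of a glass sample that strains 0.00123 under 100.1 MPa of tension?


Young's modulus: E = stress / strain
  E = 100.1 MPa / 0.00123 = 81382.11 MPa
Convert to GPa: 81382.11 / 1000 = 81.38 GPa

81.38 GPa


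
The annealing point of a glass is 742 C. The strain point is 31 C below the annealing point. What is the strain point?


Strain point = annealing point - difference:
  T_strain = 742 - 31 = 711 C

711 C


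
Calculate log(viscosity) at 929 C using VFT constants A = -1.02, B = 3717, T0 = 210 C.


VFT equation: log(eta) = A + B / (T - T0)
  T - T0 = 929 - 210 = 719
  B / (T - T0) = 3717 / 719 = 5.17
  log(eta) = -1.02 + 5.17 = 4.15

4.15


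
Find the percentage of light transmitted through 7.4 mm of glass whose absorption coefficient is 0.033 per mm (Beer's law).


Beer-Lambert law: T = exp(-alpha * thickness)
  exponent = -0.033 * 7.4 = -0.2442
  T = exp(-0.2442) = 0.7833
  Percentage = 0.7833 * 100 = 78.33%

78.33%


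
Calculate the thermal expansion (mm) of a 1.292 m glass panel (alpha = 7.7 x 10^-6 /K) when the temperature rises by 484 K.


Thermal expansion formula: dL = alpha * L0 * dT
  dL = (7.7 x 10^-6) * 1.292 * 484 = 0.00481503 m
Convert to mm: 0.00481503 * 1000 = 4.815 mm

4.815 mm


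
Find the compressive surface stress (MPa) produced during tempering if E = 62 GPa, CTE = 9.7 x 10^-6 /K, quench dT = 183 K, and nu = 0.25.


Tempering stress: sigma = E * alpha * dT / (1 - nu)
  E (MPa) = 62 * 1000 = 62000
  Numerator = 62000 * (9.7 x 10^-6) * 183 = 110.0562
  Denominator = 1 - 0.25 = 0.75
  sigma = 110.0562 / 0.75 = 146.7 MPa

146.7 MPa


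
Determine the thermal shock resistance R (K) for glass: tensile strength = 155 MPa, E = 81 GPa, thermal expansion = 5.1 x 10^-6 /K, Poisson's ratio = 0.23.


Thermal shock resistance: R = sigma * (1 - nu) / (E * alpha)
  Numerator = 155 * (1 - 0.23) = 119.35
  Denominator = 81 * 1000 * (5.1 x 10^-6) = 0.4131
  R = 119.35 / 0.4131 = 288.9 K

288.9 K


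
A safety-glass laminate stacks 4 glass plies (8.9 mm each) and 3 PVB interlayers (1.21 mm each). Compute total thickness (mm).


Total thickness = glass contribution + PVB contribution
  Glass: 4 * 8.9 = 35.6 mm
  PVB: 3 * 1.21 = 3.63 mm
  Total = 35.6 + 3.63 = 39.23 mm

39.23 mm


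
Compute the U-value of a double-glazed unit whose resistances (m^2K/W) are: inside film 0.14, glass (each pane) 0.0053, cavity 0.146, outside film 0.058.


Total thermal resistance (series):
  R_total = R_in + R_glass + R_air + R_glass + R_out
  R_total = 0.14 + 0.0053 + 0.146 + 0.0053 + 0.058 = 0.3546 m^2K/W
U-value = 1 / R_total = 1 / 0.3546 = 2.82 W/m^2K

2.82 W/m^2K


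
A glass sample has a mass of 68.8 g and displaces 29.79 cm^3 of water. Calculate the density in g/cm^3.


Use the definition of density:
  rho = mass / volume
  rho = 68.8 / 29.79 = 2.309 g/cm^3

2.309 g/cm^3


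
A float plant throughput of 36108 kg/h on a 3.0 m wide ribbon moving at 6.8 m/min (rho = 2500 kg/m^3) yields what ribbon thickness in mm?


Ribbon cross-section from mass balance:
  Volume rate = throughput / density = 36108 / 2500 = 14.4432 m^3/h
  thickness = volume rate / (speed * 60 * width), i.e.
  thickness = throughput / (60 * speed * width * density) * 1000
  thickness = 36108 / (60 * 6.8 * 3.0 * 2500) * 1000 = 11.8 mm

11.8 mm


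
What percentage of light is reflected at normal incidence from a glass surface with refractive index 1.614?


Fresnel reflectance at normal incidence:
  R = ((n - 1)/(n + 1))^2
  (n - 1)/(n + 1) = (1.614 - 1)/(1.614 + 1) = 0.234889
  R = 0.234889^2 = 0.0551728
  R(%) = 0.0551728 * 100 = 5.517%

5.517%


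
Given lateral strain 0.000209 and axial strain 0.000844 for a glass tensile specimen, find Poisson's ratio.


Poisson's ratio: nu = lateral strain / axial strain
  nu = 0.000209 / 0.000844 = 0.2476

0.2476


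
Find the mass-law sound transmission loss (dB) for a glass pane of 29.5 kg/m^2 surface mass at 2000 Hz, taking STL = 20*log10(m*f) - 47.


Mass law: STL = 20 * log10(m * f) - 47
  m * f = 29.5 * 2000 = 59000
  log10(59000) = 4.77085
  STL = 20 * 4.77085 - 47 = 95.417 - 47 = 48.4 dB

48.4 dB


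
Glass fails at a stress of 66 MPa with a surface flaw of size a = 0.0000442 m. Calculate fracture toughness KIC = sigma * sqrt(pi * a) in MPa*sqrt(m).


Fracture toughness: KIC = sigma * sqrt(pi * a)
  pi * a = pi * 0.0000442 = 0.000138858
  sqrt(pi * a) = 0.011784
  KIC = 66 * 0.011784 = 0.778 MPa*sqrt(m)

0.778 MPa*sqrt(m)


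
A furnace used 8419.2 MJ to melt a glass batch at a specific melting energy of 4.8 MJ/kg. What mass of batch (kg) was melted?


Rearrange E = m * s for m:
  m = E / s
  m = 8419.2 / 4.8 = 1754.0 kg

1754.0 kg


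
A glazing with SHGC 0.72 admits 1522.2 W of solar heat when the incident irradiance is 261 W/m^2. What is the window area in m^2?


Rearrange Q = Area * SHGC * Irradiance:
  Area = Q / (SHGC * Irradiance)
  Area = 1522.2 / (0.72 * 261) = 8.1 m^2

8.1 m^2


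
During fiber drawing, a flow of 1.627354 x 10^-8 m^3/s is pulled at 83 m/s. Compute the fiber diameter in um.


Cross-sectional area from continuity:
  A = Q / v = 1.627354 x 10^-8 / 83 = 1.960667 x 10^-10 m^2
Diameter from circular cross-section:
  d = sqrt(4A / pi) * 10^6 (m -> um)
  d = sqrt(4 * 1.960667 x 10^-10 / pi) * 10^6 = 15.8 um

15.8 um


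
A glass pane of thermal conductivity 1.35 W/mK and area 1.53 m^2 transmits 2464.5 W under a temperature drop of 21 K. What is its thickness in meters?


Fourier's law: t = k * A * dT / Q
  t = 1.35 * 1.53 * 21 / 2464.5
  t = 43.3755 / 2464.5 = 0.0176 m

0.0176 m


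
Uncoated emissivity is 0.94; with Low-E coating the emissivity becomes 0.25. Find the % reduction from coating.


Percentage reduction = (1 - coated/uncoated) * 100
  Ratio = 0.25 / 0.94 = 0.266
  Reduction = (1 - 0.266) * 100 = 73.4%

73.4%


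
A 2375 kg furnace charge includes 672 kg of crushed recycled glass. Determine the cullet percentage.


Cullet ratio = (cullet mass / total batch mass) * 100
  Ratio = 672 / 2375 * 100 = 28.29%

28.29%


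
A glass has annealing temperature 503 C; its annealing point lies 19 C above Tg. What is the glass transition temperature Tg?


Rearrange T_anneal = Tg + offset for Tg:
  Tg = T_anneal - offset = 503 - 19 = 484 C

484 C


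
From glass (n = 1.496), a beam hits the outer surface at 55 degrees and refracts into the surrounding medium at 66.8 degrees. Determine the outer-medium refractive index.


Apply Snell's law: n1 * sin(theta1) = n2 * sin(theta2)
  n2 = n1 * sin(theta1) / sin(theta2)
  sin(55) = 0.819152
  sin(66.8) = 0.919135
  n2 = 1.496 * 0.819152 / 0.919135 = 1.3333

1.3333


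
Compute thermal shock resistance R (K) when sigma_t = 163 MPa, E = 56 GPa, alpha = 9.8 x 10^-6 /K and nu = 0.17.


Thermal shock resistance: R = sigma * (1 - nu) / (E * alpha)
  Numerator = 163 * (1 - 0.17) = 135.29
  Denominator = 56 * 1000 * (9.8 x 10^-6) = 0.5488
  R = 135.29 / 0.5488 = 246.5 K

246.5 K


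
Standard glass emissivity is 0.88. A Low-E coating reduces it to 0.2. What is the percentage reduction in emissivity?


Percentage reduction = (1 - coated/uncoated) * 100
  Ratio = 0.2 / 0.88 = 0.2273
  Reduction = (1 - 0.2273) * 100 = 77.3%

77.3%


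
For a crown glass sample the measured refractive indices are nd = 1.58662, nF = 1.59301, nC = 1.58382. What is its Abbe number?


Abbe number formula: Vd = (nd - 1) / (nF - nC)
  nd - 1 = 1.58662 - 1 = 0.58662
  nF - nC = 1.59301 - 1.58382 = 0.00919
  Vd = 0.58662 / 0.00919 = 63.83

63.83


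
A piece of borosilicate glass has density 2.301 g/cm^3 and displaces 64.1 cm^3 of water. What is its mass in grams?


Rearrange rho = m / V:
  m = rho * V
  m = 2.301 * 64.1 = 147.494 g

147.494 g


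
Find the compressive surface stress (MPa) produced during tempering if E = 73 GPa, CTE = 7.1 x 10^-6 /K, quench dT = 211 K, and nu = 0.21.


Tempering stress: sigma = E * alpha * dT / (1 - nu)
  E (MPa) = 73 * 1000 = 73000
  Numerator = 73000 * (7.1 x 10^-6) * 211 = 109.3613
  Denominator = 1 - 0.21 = 0.79
  sigma = 109.3613 / 0.79 = 138.4 MPa

138.4 MPa


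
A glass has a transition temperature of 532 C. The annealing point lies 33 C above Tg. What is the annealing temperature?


The annealing temperature is Tg plus the offset:
  T_anneal = 532 + 33 = 565 C

565 C


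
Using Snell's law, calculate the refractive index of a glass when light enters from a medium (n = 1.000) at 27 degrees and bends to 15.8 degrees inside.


Apply Snell's law: n1 * sin(theta1) = n2 * sin(theta2)
  n2 = n1 * sin(theta1) / sin(theta2)
  sin(27) = 0.45399
  sin(15.8) = 0.27228
  n2 = 1.000 * 0.45399 / 0.27228 = 1.6674

1.6674


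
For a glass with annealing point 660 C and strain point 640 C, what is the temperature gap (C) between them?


Gap = T_anneal - T_strain:
  gap = 660 - 640 = 20 C

20 C


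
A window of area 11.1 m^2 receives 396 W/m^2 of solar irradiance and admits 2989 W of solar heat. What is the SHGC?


Rearrange Q = Area * SHGC * Irradiance:
  SHGC = Q / (Area * Irradiance)
  SHGC = 2989 / (11.1 * 396) = 0.68

0.68


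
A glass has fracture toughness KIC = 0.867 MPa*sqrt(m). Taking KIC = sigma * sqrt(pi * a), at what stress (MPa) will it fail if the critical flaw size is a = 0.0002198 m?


Rearrange KIC = sigma * sqrt(pi * a):
  sigma = KIC / sqrt(pi * a)
  sqrt(pi * 0.0002198) = 0.026278
  sigma = 0.867 / 0.026278 = 32.99 MPa

32.99 MPa


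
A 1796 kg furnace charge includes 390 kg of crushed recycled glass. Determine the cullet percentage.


Cullet ratio = (cullet mass / total batch mass) * 100
  Ratio = 390 / 1796 * 100 = 21.71%

21.71%


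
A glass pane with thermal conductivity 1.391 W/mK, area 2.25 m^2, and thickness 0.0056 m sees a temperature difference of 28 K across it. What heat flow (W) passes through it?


Fourier's law: Q = k * A * dT / t
  Q = 1.391 * 2.25 * 28 / 0.0056
  Q = 87.633 / 0.0056 = 15648.8 W

15648.8 W


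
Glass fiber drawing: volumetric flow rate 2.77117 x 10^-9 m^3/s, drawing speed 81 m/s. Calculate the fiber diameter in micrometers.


Cross-sectional area from continuity:
  A = Q / v = 2.77117 x 10^-9 / 81 = 3.421198 x 10^-11 m^2
Diameter from circular cross-section:
  d = sqrt(4A / pi) * 10^6 (m -> um)
  d = sqrt(4 * 3.421198 x 10^-11 / pi) * 10^6 = 6.6 um

6.6 um


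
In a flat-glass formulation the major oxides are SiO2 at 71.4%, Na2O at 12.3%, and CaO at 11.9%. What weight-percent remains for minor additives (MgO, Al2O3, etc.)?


Sum the three major oxides:
  SiO2 + Na2O + CaO = 71.4 + 12.3 + 11.9 = 95.6%
Subtract from 100%:
  Others = 100 - 95.6 = 4.4%

4.4%


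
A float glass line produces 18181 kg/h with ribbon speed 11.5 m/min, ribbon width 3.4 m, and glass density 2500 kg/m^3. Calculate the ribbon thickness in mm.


Ribbon cross-section from mass balance:
  Volume rate = throughput / density = 18181 / 2500 = 7.2724 m^3/h
  thickness = volume rate / (speed * 60 * width), i.e.
  thickness = throughput / (60 * speed * width * density) * 1000
  thickness = 18181 / (60 * 11.5 * 3.4 * 2500) * 1000 = 3.1 mm

3.1 mm


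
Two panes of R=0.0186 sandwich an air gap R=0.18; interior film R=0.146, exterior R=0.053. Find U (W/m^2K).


Total thermal resistance (series):
  R_total = R_in + R_glass + R_air + R_glass + R_out
  R_total = 0.146 + 0.0186 + 0.18 + 0.0186 + 0.053 = 0.4162 m^2K/W
U-value = 1 / R_total = 1 / 0.4162 = 2.403 W/m^2K

2.403 W/m^2K


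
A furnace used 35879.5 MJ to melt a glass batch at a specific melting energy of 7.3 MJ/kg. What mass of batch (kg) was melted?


Rearrange E = m * s for m:
  m = E / s
  m = 35879.5 / 7.3 = 4915.0 kg

4915.0 kg


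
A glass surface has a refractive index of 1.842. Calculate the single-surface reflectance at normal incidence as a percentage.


Fresnel reflectance at normal incidence:
  R = ((n - 1)/(n + 1))^2
  (n - 1)/(n + 1) = (1.842 - 1)/(1.842 + 1) = 0.29627
  R = 0.29627^2 = 0.0877759
  R(%) = 0.0877759 * 100 = 8.778%

8.778%


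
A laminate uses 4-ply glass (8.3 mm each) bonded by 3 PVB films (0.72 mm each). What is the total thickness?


Total thickness = glass contribution + PVB contribution
  Glass: 4 * 8.3 = 33.2 mm
  PVB: 3 * 0.72 = 2.16 mm
  Total = 33.2 + 2.16 = 35.36 mm

35.36 mm


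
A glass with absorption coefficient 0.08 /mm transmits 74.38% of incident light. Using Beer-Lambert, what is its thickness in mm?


Rearrange T = exp(-alpha * thickness):
  thickness = -ln(T) / alpha
  T = 74.38/100 = 0.7438
  ln(T) = -0.29598
  -ln(T) = 0.29598
  thickness = 0.29598 / 0.08 = 3.7 mm

3.7 mm


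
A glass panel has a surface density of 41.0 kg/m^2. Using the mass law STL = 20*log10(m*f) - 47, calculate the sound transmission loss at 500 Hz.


Mass law: STL = 20 * log10(m * f) - 47
  m * f = 41.0 * 500 = 20500
  log10(20500) = 4.31175
  STL = 20 * 4.31175 - 47 = 86.235 - 47 = 39.2 dB

39.2 dB


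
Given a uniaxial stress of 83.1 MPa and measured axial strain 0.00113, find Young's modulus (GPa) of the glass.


Young's modulus: E = stress / strain
  E = 83.1 MPa / 0.00113 = 73539.82 MPa
Convert to GPa: 73539.82 / 1000 = 73.54 GPa

73.54 GPa


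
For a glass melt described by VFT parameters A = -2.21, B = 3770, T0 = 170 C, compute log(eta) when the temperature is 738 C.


VFT equation: log(eta) = A + B / (T - T0)
  T - T0 = 738 - 170 = 568
  B / (T - T0) = 3770 / 568 = 6.637
  log(eta) = -2.21 + 6.637 = 4.427

4.427


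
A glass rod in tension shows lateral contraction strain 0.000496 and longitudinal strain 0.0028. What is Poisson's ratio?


Poisson's ratio: nu = lateral strain / axial strain
  nu = 0.000496 / 0.0028 = 0.1771

0.1771


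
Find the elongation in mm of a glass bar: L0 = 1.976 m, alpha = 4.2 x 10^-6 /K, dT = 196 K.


Thermal expansion formula: dL = alpha * L0 * dT
  dL = (4.2 x 10^-6) * 1.976 * 196 = 0.00162664 m
Convert to mm: 0.00162664 * 1000 = 1.6266 mm

1.6266 mm


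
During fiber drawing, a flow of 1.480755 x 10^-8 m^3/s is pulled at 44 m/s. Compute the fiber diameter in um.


Cross-sectional area from continuity:
  A = Q / v = 1.480755 x 10^-8 / 44 = 3.365352 x 10^-10 m^2
Diameter from circular cross-section:
  d = sqrt(4A / pi) * 10^6 (m -> um)
  d = sqrt(4 * 3.365352 x 10^-10 / pi) * 10^6 = 20.7 um

20.7 um
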